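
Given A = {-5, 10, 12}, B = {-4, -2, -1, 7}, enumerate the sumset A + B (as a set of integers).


A + B = {a + b : a ∈ A, b ∈ B}.
Enumerate all |A|·|B| = 3·4 = 12 pairs (a, b) and collect distinct sums.
a = -5: -5+-4=-9, -5+-2=-7, -5+-1=-6, -5+7=2
a = 10: 10+-4=6, 10+-2=8, 10+-1=9, 10+7=17
a = 12: 12+-4=8, 12+-2=10, 12+-1=11, 12+7=19
Collecting distinct sums: A + B = {-9, -7, -6, 2, 6, 8, 9, 10, 11, 17, 19}
|A + B| = 11

A + B = {-9, -7, -6, 2, 6, 8, 9, 10, 11, 17, 19}


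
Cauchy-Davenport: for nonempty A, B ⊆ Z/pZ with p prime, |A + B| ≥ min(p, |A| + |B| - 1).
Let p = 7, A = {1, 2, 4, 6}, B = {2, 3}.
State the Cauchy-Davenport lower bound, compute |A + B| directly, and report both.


Cauchy-Davenport: |A + B| ≥ min(p, |A| + |B| - 1) for A, B nonempty in Z/pZ.
|A| = 4, |B| = 2, p = 7.
CD lower bound = min(7, 4 + 2 - 1) = min(7, 5) = 5.
Compute A + B mod 7 directly:
a = 1: 1+2=3, 1+3=4
a = 2: 2+2=4, 2+3=5
a = 4: 4+2=6, 4+3=0
a = 6: 6+2=1, 6+3=2
A + B = {0, 1, 2, 3, 4, 5, 6}, so |A + B| = 7.
Verify: 7 ≥ 5? Yes ✓.

CD lower bound = 5, actual |A + B| = 7.


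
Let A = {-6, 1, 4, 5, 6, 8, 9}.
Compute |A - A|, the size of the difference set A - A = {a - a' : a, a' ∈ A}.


A - A = {a - a' : a, a' ∈ A}; |A| = 7.
Bounds: 2|A|-1 ≤ |A - A| ≤ |A|² - |A| + 1, i.e. 13 ≤ |A - A| ≤ 43.
Note: 0 ∈ A - A always (from a - a). The set is symmetric: if d ∈ A - A then -d ∈ A - A.
Enumerate nonzero differences d = a - a' with a > a' (then include -d):
Positive differences: {1, 2, 3, 4, 5, 7, 8, 10, 11, 12, 14, 15}
Full difference set: {0} ∪ (positive diffs) ∪ (negative diffs).
|A - A| = 1 + 2·12 = 25 (matches direct enumeration: 25).

|A - A| = 25


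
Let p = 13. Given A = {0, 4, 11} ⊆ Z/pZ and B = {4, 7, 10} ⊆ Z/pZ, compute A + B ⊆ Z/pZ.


Work in Z/13Z: reduce every sum a + b modulo 13.
Enumerate all 9 pairs:
a = 0: 0+4=4, 0+7=7, 0+10=10
a = 4: 4+4=8, 4+7=11, 4+10=1
a = 11: 11+4=2, 11+7=5, 11+10=8
Distinct residues collected: {1, 2, 4, 5, 7, 8, 10, 11}
|A + B| = 8 (out of 13 total residues).

A + B = {1, 2, 4, 5, 7, 8, 10, 11}


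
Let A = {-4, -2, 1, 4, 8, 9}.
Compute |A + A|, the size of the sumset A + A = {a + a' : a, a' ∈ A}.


A + A = {a + a' : a, a' ∈ A}; |A| = 6.
General bounds: 2|A| - 1 ≤ |A + A| ≤ |A|(|A|+1)/2, i.e. 11 ≤ |A + A| ≤ 21.
Lower bound 2|A|-1 is attained iff A is an arithmetic progression.
Enumerate sums a + a' for a ≤ a' (symmetric, so this suffices):
a = -4: -4+-4=-8, -4+-2=-6, -4+1=-3, -4+4=0, -4+8=4, -4+9=5
a = -2: -2+-2=-4, -2+1=-1, -2+4=2, -2+8=6, -2+9=7
a = 1: 1+1=2, 1+4=5, 1+8=9, 1+9=10
a = 4: 4+4=8, 4+8=12, 4+9=13
a = 8: 8+8=16, 8+9=17
a = 9: 9+9=18
Distinct sums: {-8, -6, -4, -3, -1, 0, 2, 4, 5, 6, 7, 8, 9, 10, 12, 13, 16, 17, 18}
|A + A| = 19

|A + A| = 19


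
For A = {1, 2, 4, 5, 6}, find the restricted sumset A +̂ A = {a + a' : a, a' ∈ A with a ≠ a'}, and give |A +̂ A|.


Restricted sumset: A +̂ A = {a + a' : a ∈ A, a' ∈ A, a ≠ a'}.
Equivalently, take A + A and drop any sum 2a that is achievable ONLY as a + a for a ∈ A (i.e. sums representable only with equal summands).
Enumerate pairs (a, a') with a < a' (symmetric, so each unordered pair gives one sum; this covers all a ≠ a'):
  1 + 2 = 3
  1 + 4 = 5
  1 + 5 = 6
  1 + 6 = 7
  2 + 4 = 6
  2 + 5 = 7
  2 + 6 = 8
  4 + 5 = 9
  4 + 6 = 10
  5 + 6 = 11
Collected distinct sums: {3, 5, 6, 7, 8, 9, 10, 11}
|A +̂ A| = 8
(Reference bound: |A +̂ A| ≥ 2|A| - 3 for |A| ≥ 2, with |A| = 5 giving ≥ 7.)

|A +̂ A| = 8


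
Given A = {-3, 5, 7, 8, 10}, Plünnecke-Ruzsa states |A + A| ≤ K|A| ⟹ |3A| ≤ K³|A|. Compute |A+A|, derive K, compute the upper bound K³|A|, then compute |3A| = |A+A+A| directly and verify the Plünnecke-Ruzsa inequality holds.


|A| = 5.
Step 1: Compute A + A by enumerating all 25 pairs.
A + A = {-6, 2, 4, 5, 7, 10, 12, 13, 14, 15, 16, 17, 18, 20}, so |A + A| = 14.
Step 2: Doubling constant K = |A + A|/|A| = 14/5 = 14/5 ≈ 2.8000.
Step 3: Plünnecke-Ruzsa gives |3A| ≤ K³·|A| = (2.8000)³ · 5 ≈ 109.7600.
Step 4: Compute 3A = A + A + A directly by enumerating all triples (a,b,c) ∈ A³; |3A| = 26.
Step 5: Check 26 ≤ 109.7600? Yes ✓.

K = 14/5, Plünnecke-Ruzsa bound K³|A| ≈ 109.7600, |3A| = 26, inequality holds.


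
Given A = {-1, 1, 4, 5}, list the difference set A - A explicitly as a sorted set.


A - A = {a - a' : a, a' ∈ A}.
Compute a - a' for each ordered pair (a, a'):
a = -1: -1--1=0, -1-1=-2, -1-4=-5, -1-5=-6
a = 1: 1--1=2, 1-1=0, 1-4=-3, 1-5=-4
a = 4: 4--1=5, 4-1=3, 4-4=0, 4-5=-1
a = 5: 5--1=6, 5-1=4, 5-4=1, 5-5=0
Collecting distinct values (and noting 0 appears from a-a):
A - A = {-6, -5, -4, -3, -2, -1, 0, 1, 2, 3, 4, 5, 6}
|A - A| = 13

A - A = {-6, -5, -4, -3, -2, -1, 0, 1, 2, 3, 4, 5, 6}


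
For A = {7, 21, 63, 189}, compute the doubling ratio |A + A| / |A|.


|A| = 4.
Compute A + A by enumerating all 16 pairs.
A + A = {14, 28, 42, 70, 84, 126, 196, 210, 252, 378}, so |A + A| = 10.
K = |A + A| / |A| = 10/4 = 5/2 ≈ 2.5000.
Reference: AP of size 4 gives K = 7/4 ≈ 1.7500; a fully generic set of size 4 gives K ≈ 2.5000.

|A| = 4, |A + A| = 10, K = 10/4 = 5/2.


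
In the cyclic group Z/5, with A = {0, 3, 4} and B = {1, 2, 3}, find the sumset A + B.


Work in Z/5Z: reduce every sum a + b modulo 5.
Enumerate all 9 pairs:
a = 0: 0+1=1, 0+2=2, 0+3=3
a = 3: 3+1=4, 3+2=0, 3+3=1
a = 4: 4+1=0, 4+2=1, 4+3=2
Distinct residues collected: {0, 1, 2, 3, 4}
|A + B| = 5 (out of 5 total residues).

A + B = {0, 1, 2, 3, 4}


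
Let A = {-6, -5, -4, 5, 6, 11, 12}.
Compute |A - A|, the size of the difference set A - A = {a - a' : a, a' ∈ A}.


A - A = {a - a' : a, a' ∈ A}; |A| = 7.
Bounds: 2|A|-1 ≤ |A - A| ≤ |A|² - |A| + 1, i.e. 13 ≤ |A - A| ≤ 43.
Note: 0 ∈ A - A always (from a - a). The set is symmetric: if d ∈ A - A then -d ∈ A - A.
Enumerate nonzero differences d = a - a' with a > a' (then include -d):
Positive differences: {1, 2, 5, 6, 7, 9, 10, 11, 12, 15, 16, 17, 18}
Full difference set: {0} ∪ (positive diffs) ∪ (negative diffs).
|A - A| = 1 + 2·13 = 27 (matches direct enumeration: 27).

|A - A| = 27


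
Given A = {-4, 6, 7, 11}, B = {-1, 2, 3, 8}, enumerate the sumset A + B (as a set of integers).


A + B = {a + b : a ∈ A, b ∈ B}.
Enumerate all |A|·|B| = 4·4 = 16 pairs (a, b) and collect distinct sums.
a = -4: -4+-1=-5, -4+2=-2, -4+3=-1, -4+8=4
a = 6: 6+-1=5, 6+2=8, 6+3=9, 6+8=14
a = 7: 7+-1=6, 7+2=9, 7+3=10, 7+8=15
a = 11: 11+-1=10, 11+2=13, 11+3=14, 11+8=19
Collecting distinct sums: A + B = {-5, -2, -1, 4, 5, 6, 8, 9, 10, 13, 14, 15, 19}
|A + B| = 13

A + B = {-5, -2, -1, 4, 5, 6, 8, 9, 10, 13, 14, 15, 19}


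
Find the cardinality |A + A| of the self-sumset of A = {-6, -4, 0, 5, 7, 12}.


A + A = {a + a' : a, a' ∈ A}; |A| = 6.
General bounds: 2|A| - 1 ≤ |A + A| ≤ |A|(|A|+1)/2, i.e. 11 ≤ |A + A| ≤ 21.
Lower bound 2|A|-1 is attained iff A is an arithmetic progression.
Enumerate sums a + a' for a ≤ a' (symmetric, so this suffices):
a = -6: -6+-6=-12, -6+-4=-10, -6+0=-6, -6+5=-1, -6+7=1, -6+12=6
a = -4: -4+-4=-8, -4+0=-4, -4+5=1, -4+7=3, -4+12=8
a = 0: 0+0=0, 0+5=5, 0+7=7, 0+12=12
a = 5: 5+5=10, 5+7=12, 5+12=17
a = 7: 7+7=14, 7+12=19
a = 12: 12+12=24
Distinct sums: {-12, -10, -8, -6, -4, -1, 0, 1, 3, 5, 6, 7, 8, 10, 12, 14, 17, 19, 24}
|A + A| = 19

|A + A| = 19


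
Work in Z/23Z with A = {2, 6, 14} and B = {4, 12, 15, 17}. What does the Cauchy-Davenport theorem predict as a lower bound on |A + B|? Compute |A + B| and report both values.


Cauchy-Davenport: |A + B| ≥ min(p, |A| + |B| - 1) for A, B nonempty in Z/pZ.
|A| = 3, |B| = 4, p = 23.
CD lower bound = min(23, 3 + 4 - 1) = min(23, 6) = 6.
Compute A + B mod 23 directly:
a = 2: 2+4=6, 2+12=14, 2+15=17, 2+17=19
a = 6: 6+4=10, 6+12=18, 6+15=21, 6+17=0
a = 14: 14+4=18, 14+12=3, 14+15=6, 14+17=8
A + B = {0, 3, 6, 8, 10, 14, 17, 18, 19, 21}, so |A + B| = 10.
Verify: 10 ≥ 6? Yes ✓.

CD lower bound = 6, actual |A + B| = 10.


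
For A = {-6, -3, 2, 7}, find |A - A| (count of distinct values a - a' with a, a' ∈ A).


A - A = {a - a' : a, a' ∈ A}; |A| = 4.
Bounds: 2|A|-1 ≤ |A - A| ≤ |A|² - |A| + 1, i.e. 7 ≤ |A - A| ≤ 13.
Note: 0 ∈ A - A always (from a - a). The set is symmetric: if d ∈ A - A then -d ∈ A - A.
Enumerate nonzero differences d = a - a' with a > a' (then include -d):
Positive differences: {3, 5, 8, 10, 13}
Full difference set: {0} ∪ (positive diffs) ∪ (negative diffs).
|A - A| = 1 + 2·5 = 11 (matches direct enumeration: 11).

|A - A| = 11


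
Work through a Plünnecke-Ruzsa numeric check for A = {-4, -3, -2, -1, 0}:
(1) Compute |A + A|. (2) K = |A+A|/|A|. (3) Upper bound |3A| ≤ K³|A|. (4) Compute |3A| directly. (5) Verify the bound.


|A| = 5.
Step 1: Compute A + A by enumerating all 25 pairs.
A + A = {-8, -7, -6, -5, -4, -3, -2, -1, 0}, so |A + A| = 9.
Step 2: Doubling constant K = |A + A|/|A| = 9/5 = 9/5 ≈ 1.8000.
Step 3: Plünnecke-Ruzsa gives |3A| ≤ K³·|A| = (1.8000)³ · 5 ≈ 29.1600.
Step 4: Compute 3A = A + A + A directly by enumerating all triples (a,b,c) ∈ A³; |3A| = 13.
Step 5: Check 13 ≤ 29.1600? Yes ✓.

K = 9/5, Plünnecke-Ruzsa bound K³|A| ≈ 29.1600, |3A| = 13, inequality holds.


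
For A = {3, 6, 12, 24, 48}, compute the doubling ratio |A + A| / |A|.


|A| = 5.
Compute A + A by enumerating all 25 pairs.
A + A = {6, 9, 12, 15, 18, 24, 27, 30, 36, 48, 51, 54, 60, 72, 96}, so |A + A| = 15.
K = |A + A| / |A| = 15/5 = 3/1 ≈ 3.0000.
Reference: AP of size 5 gives K = 9/5 ≈ 1.8000; a fully generic set of size 5 gives K ≈ 3.0000.

|A| = 5, |A + A| = 15, K = 15/5 = 3/1.


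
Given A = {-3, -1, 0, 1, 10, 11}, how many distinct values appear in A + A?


A + A = {a + a' : a, a' ∈ A}; |A| = 6.
General bounds: 2|A| - 1 ≤ |A + A| ≤ |A|(|A|+1)/2, i.e. 11 ≤ |A + A| ≤ 21.
Lower bound 2|A|-1 is attained iff A is an arithmetic progression.
Enumerate sums a + a' for a ≤ a' (symmetric, so this suffices):
a = -3: -3+-3=-6, -3+-1=-4, -3+0=-3, -3+1=-2, -3+10=7, -3+11=8
a = -1: -1+-1=-2, -1+0=-1, -1+1=0, -1+10=9, -1+11=10
a = 0: 0+0=0, 0+1=1, 0+10=10, 0+11=11
a = 1: 1+1=2, 1+10=11, 1+11=12
a = 10: 10+10=20, 10+11=21
a = 11: 11+11=22
Distinct sums: {-6, -4, -3, -2, -1, 0, 1, 2, 7, 8, 9, 10, 11, 12, 20, 21, 22}
|A + A| = 17

|A + A| = 17


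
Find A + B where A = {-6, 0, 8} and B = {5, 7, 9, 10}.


A + B = {a + b : a ∈ A, b ∈ B}.
Enumerate all |A|·|B| = 3·4 = 12 pairs (a, b) and collect distinct sums.
a = -6: -6+5=-1, -6+7=1, -6+9=3, -6+10=4
a = 0: 0+5=5, 0+7=7, 0+9=9, 0+10=10
a = 8: 8+5=13, 8+7=15, 8+9=17, 8+10=18
Collecting distinct sums: A + B = {-1, 1, 3, 4, 5, 7, 9, 10, 13, 15, 17, 18}
|A + B| = 12

A + B = {-1, 1, 3, 4, 5, 7, 9, 10, 13, 15, 17, 18}


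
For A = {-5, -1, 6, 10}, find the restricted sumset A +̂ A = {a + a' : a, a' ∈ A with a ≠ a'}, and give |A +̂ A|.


Restricted sumset: A +̂ A = {a + a' : a ∈ A, a' ∈ A, a ≠ a'}.
Equivalently, take A + A and drop any sum 2a that is achievable ONLY as a + a for a ∈ A (i.e. sums representable only with equal summands).
Enumerate pairs (a, a') with a < a' (symmetric, so each unordered pair gives one sum; this covers all a ≠ a'):
  -5 + -1 = -6
  -5 + 6 = 1
  -5 + 10 = 5
  -1 + 6 = 5
  -1 + 10 = 9
  6 + 10 = 16
Collected distinct sums: {-6, 1, 5, 9, 16}
|A +̂ A| = 5
(Reference bound: |A +̂ A| ≥ 2|A| - 3 for |A| ≥ 2, with |A| = 4 giving ≥ 5.)

|A +̂ A| = 5


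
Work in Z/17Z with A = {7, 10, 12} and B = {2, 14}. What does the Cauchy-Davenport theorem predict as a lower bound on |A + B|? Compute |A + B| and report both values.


Cauchy-Davenport: |A + B| ≥ min(p, |A| + |B| - 1) for A, B nonempty in Z/pZ.
|A| = 3, |B| = 2, p = 17.
CD lower bound = min(17, 3 + 2 - 1) = min(17, 4) = 4.
Compute A + B mod 17 directly:
a = 7: 7+2=9, 7+14=4
a = 10: 10+2=12, 10+14=7
a = 12: 12+2=14, 12+14=9
A + B = {4, 7, 9, 12, 14}, so |A + B| = 5.
Verify: 5 ≥ 4? Yes ✓.

CD lower bound = 4, actual |A + B| = 5.


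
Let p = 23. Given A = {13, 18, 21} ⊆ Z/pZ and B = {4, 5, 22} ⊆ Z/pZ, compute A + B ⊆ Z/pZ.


Work in Z/23Z: reduce every sum a + b modulo 23.
Enumerate all 9 pairs:
a = 13: 13+4=17, 13+5=18, 13+22=12
a = 18: 18+4=22, 18+5=0, 18+22=17
a = 21: 21+4=2, 21+5=3, 21+22=20
Distinct residues collected: {0, 2, 3, 12, 17, 18, 20, 22}
|A + B| = 8 (out of 23 total residues).

A + B = {0, 2, 3, 12, 17, 18, 20, 22}


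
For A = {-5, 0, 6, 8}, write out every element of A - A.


A - A = {a - a' : a, a' ∈ A}.
Compute a - a' for each ordered pair (a, a'):
a = -5: -5--5=0, -5-0=-5, -5-6=-11, -5-8=-13
a = 0: 0--5=5, 0-0=0, 0-6=-6, 0-8=-8
a = 6: 6--5=11, 6-0=6, 6-6=0, 6-8=-2
a = 8: 8--5=13, 8-0=8, 8-6=2, 8-8=0
Collecting distinct values (and noting 0 appears from a-a):
A - A = {-13, -11, -8, -6, -5, -2, 0, 2, 5, 6, 8, 11, 13}
|A - A| = 13

A - A = {-13, -11, -8, -6, -5, -2, 0, 2, 5, 6, 8, 11, 13}


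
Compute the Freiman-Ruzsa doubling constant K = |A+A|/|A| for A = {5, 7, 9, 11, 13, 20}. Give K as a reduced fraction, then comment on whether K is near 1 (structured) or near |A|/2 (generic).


|A| = 6.
Compute A + A by enumerating all 36 pairs.
A + A = {10, 12, 14, 16, 18, 20, 22, 24, 25, 26, 27, 29, 31, 33, 40}, so |A + A| = 15.
K = |A + A| / |A| = 15/6 = 5/2 ≈ 2.5000.
Reference: AP of size 6 gives K = 11/6 ≈ 1.8333; a fully generic set of size 6 gives K ≈ 3.5000.

|A| = 6, |A + A| = 15, K = 15/6 = 5/2.


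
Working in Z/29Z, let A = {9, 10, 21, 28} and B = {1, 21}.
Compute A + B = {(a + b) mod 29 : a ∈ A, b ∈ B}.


Work in Z/29Z: reduce every sum a + b modulo 29.
Enumerate all 8 pairs:
a = 9: 9+1=10, 9+21=1
a = 10: 10+1=11, 10+21=2
a = 21: 21+1=22, 21+21=13
a = 28: 28+1=0, 28+21=20
Distinct residues collected: {0, 1, 2, 10, 11, 13, 20, 22}
|A + B| = 8 (out of 29 total residues).

A + B = {0, 1, 2, 10, 11, 13, 20, 22}


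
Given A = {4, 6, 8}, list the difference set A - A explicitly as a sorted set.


A - A = {a - a' : a, a' ∈ A}.
Compute a - a' for each ordered pair (a, a'):
a = 4: 4-4=0, 4-6=-2, 4-8=-4
a = 6: 6-4=2, 6-6=0, 6-8=-2
a = 8: 8-4=4, 8-6=2, 8-8=0
Collecting distinct values (and noting 0 appears from a-a):
A - A = {-4, -2, 0, 2, 4}
|A - A| = 5

A - A = {-4, -2, 0, 2, 4}


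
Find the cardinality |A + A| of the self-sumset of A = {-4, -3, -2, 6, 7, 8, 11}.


A + A = {a + a' : a, a' ∈ A}; |A| = 7.
General bounds: 2|A| - 1 ≤ |A + A| ≤ |A|(|A|+1)/2, i.e. 13 ≤ |A + A| ≤ 28.
Lower bound 2|A|-1 is attained iff A is an arithmetic progression.
Enumerate sums a + a' for a ≤ a' (symmetric, so this suffices):
a = -4: -4+-4=-8, -4+-3=-7, -4+-2=-6, -4+6=2, -4+7=3, -4+8=4, -4+11=7
a = -3: -3+-3=-6, -3+-2=-5, -3+6=3, -3+7=4, -3+8=5, -3+11=8
a = -2: -2+-2=-4, -2+6=4, -2+7=5, -2+8=6, -2+11=9
a = 6: 6+6=12, 6+7=13, 6+8=14, 6+11=17
a = 7: 7+7=14, 7+8=15, 7+11=18
a = 8: 8+8=16, 8+11=19
a = 11: 11+11=22
Distinct sums: {-8, -7, -6, -5, -4, 2, 3, 4, 5, 6, 7, 8, 9, 12, 13, 14, 15, 16, 17, 18, 19, 22}
|A + A| = 22

|A + A| = 22


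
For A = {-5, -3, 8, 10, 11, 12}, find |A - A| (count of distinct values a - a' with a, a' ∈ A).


A - A = {a - a' : a, a' ∈ A}; |A| = 6.
Bounds: 2|A|-1 ≤ |A - A| ≤ |A|² - |A| + 1, i.e. 11 ≤ |A - A| ≤ 31.
Note: 0 ∈ A - A always (from a - a). The set is symmetric: if d ∈ A - A then -d ∈ A - A.
Enumerate nonzero differences d = a - a' with a > a' (then include -d):
Positive differences: {1, 2, 3, 4, 11, 13, 14, 15, 16, 17}
Full difference set: {0} ∪ (positive diffs) ∪ (negative diffs).
|A - A| = 1 + 2·10 = 21 (matches direct enumeration: 21).

|A - A| = 21


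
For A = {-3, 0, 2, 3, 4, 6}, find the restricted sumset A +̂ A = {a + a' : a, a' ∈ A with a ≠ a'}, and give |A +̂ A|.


Restricted sumset: A +̂ A = {a + a' : a ∈ A, a' ∈ A, a ≠ a'}.
Equivalently, take A + A and drop any sum 2a that is achievable ONLY as a + a for a ∈ A (i.e. sums representable only with equal summands).
Enumerate pairs (a, a') with a < a' (symmetric, so each unordered pair gives one sum; this covers all a ≠ a'):
  -3 + 0 = -3
  -3 + 2 = -1
  -3 + 3 = 0
  -3 + 4 = 1
  -3 + 6 = 3
  0 + 2 = 2
  0 + 3 = 3
  0 + 4 = 4
  0 + 6 = 6
  2 + 3 = 5
  2 + 4 = 6
  2 + 6 = 8
  3 + 4 = 7
  3 + 6 = 9
  4 + 6 = 10
Collected distinct sums: {-3, -1, 0, 1, 2, 3, 4, 5, 6, 7, 8, 9, 10}
|A +̂ A| = 13
(Reference bound: |A +̂ A| ≥ 2|A| - 3 for |A| ≥ 2, with |A| = 6 giving ≥ 9.)

|A +̂ A| = 13


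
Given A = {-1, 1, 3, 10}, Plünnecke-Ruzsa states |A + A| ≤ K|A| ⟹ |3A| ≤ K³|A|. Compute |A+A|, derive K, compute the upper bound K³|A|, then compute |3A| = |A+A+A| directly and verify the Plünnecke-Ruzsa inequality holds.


|A| = 4.
Step 1: Compute A + A by enumerating all 16 pairs.
A + A = {-2, 0, 2, 4, 6, 9, 11, 13, 20}, so |A + A| = 9.
Step 2: Doubling constant K = |A + A|/|A| = 9/4 = 9/4 ≈ 2.2500.
Step 3: Plünnecke-Ruzsa gives |3A| ≤ K³·|A| = (2.2500)³ · 4 ≈ 45.5625.
Step 4: Compute 3A = A + A + A directly by enumerating all triples (a,b,c) ∈ A³; |3A| = 16.
Step 5: Check 16 ≤ 45.5625? Yes ✓.

K = 9/4, Plünnecke-Ruzsa bound K³|A| ≈ 45.5625, |3A| = 16, inequality holds.


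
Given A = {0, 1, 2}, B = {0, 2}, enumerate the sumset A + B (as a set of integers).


A + B = {a + b : a ∈ A, b ∈ B}.
Enumerate all |A|·|B| = 3·2 = 6 pairs (a, b) and collect distinct sums.
a = 0: 0+0=0, 0+2=2
a = 1: 1+0=1, 1+2=3
a = 2: 2+0=2, 2+2=4
Collecting distinct sums: A + B = {0, 1, 2, 3, 4}
|A + B| = 5

A + B = {0, 1, 2, 3, 4}


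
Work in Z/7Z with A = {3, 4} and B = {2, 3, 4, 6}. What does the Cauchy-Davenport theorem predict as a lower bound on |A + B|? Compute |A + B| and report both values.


Cauchy-Davenport: |A + B| ≥ min(p, |A| + |B| - 1) for A, B nonempty in Z/pZ.
|A| = 2, |B| = 4, p = 7.
CD lower bound = min(7, 2 + 4 - 1) = min(7, 5) = 5.
Compute A + B mod 7 directly:
a = 3: 3+2=5, 3+3=6, 3+4=0, 3+6=2
a = 4: 4+2=6, 4+3=0, 4+4=1, 4+6=3
A + B = {0, 1, 2, 3, 5, 6}, so |A + B| = 6.
Verify: 6 ≥ 5? Yes ✓.

CD lower bound = 5, actual |A + B| = 6.


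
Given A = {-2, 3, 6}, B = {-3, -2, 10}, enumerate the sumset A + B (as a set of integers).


A + B = {a + b : a ∈ A, b ∈ B}.
Enumerate all |A|·|B| = 3·3 = 9 pairs (a, b) and collect distinct sums.
a = -2: -2+-3=-5, -2+-2=-4, -2+10=8
a = 3: 3+-3=0, 3+-2=1, 3+10=13
a = 6: 6+-3=3, 6+-2=4, 6+10=16
Collecting distinct sums: A + B = {-5, -4, 0, 1, 3, 4, 8, 13, 16}
|A + B| = 9

A + B = {-5, -4, 0, 1, 3, 4, 8, 13, 16}


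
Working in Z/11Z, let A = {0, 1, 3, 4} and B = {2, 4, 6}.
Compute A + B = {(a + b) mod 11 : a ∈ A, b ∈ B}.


Work in Z/11Z: reduce every sum a + b modulo 11.
Enumerate all 12 pairs:
a = 0: 0+2=2, 0+4=4, 0+6=6
a = 1: 1+2=3, 1+4=5, 1+6=7
a = 3: 3+2=5, 3+4=7, 3+6=9
a = 4: 4+2=6, 4+4=8, 4+6=10
Distinct residues collected: {2, 3, 4, 5, 6, 7, 8, 9, 10}
|A + B| = 9 (out of 11 total residues).

A + B = {2, 3, 4, 5, 6, 7, 8, 9, 10}


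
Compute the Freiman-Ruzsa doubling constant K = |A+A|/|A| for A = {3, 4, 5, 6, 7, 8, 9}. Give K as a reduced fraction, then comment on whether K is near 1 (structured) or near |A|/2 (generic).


|A| = 7.
Compute A + A by enumerating all 49 pairs.
A + A = {6, 7, 8, 9, 10, 11, 12, 13, 14, 15, 16, 17, 18}, so |A + A| = 13.
K = |A + A| / |A| = 13/7 (already in lowest terms) ≈ 1.8571.
Reference: AP of size 7 gives K = 13/7 ≈ 1.8571; a fully generic set of size 7 gives K ≈ 4.0000.

|A| = 7, |A + A| = 13, K = 13/7.


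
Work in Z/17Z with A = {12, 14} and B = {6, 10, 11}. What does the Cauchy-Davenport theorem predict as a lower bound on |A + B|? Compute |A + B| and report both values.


Cauchy-Davenport: |A + B| ≥ min(p, |A| + |B| - 1) for A, B nonempty in Z/pZ.
|A| = 2, |B| = 3, p = 17.
CD lower bound = min(17, 2 + 3 - 1) = min(17, 4) = 4.
Compute A + B mod 17 directly:
a = 12: 12+6=1, 12+10=5, 12+11=6
a = 14: 14+6=3, 14+10=7, 14+11=8
A + B = {1, 3, 5, 6, 7, 8}, so |A + B| = 6.
Verify: 6 ≥ 4? Yes ✓.

CD lower bound = 4, actual |A + B| = 6.


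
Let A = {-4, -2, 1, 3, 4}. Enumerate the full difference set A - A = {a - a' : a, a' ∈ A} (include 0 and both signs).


A - A = {a - a' : a, a' ∈ A}.
Compute a - a' for each ordered pair (a, a'):
a = -4: -4--4=0, -4--2=-2, -4-1=-5, -4-3=-7, -4-4=-8
a = -2: -2--4=2, -2--2=0, -2-1=-3, -2-3=-5, -2-4=-6
a = 1: 1--4=5, 1--2=3, 1-1=0, 1-3=-2, 1-4=-3
a = 3: 3--4=7, 3--2=5, 3-1=2, 3-3=0, 3-4=-1
a = 4: 4--4=8, 4--2=6, 4-1=3, 4-3=1, 4-4=0
Collecting distinct values (and noting 0 appears from a-a):
A - A = {-8, -7, -6, -5, -3, -2, -1, 0, 1, 2, 3, 5, 6, 7, 8}
|A - A| = 15

A - A = {-8, -7, -6, -5, -3, -2, -1, 0, 1, 2, 3, 5, 6, 7, 8}


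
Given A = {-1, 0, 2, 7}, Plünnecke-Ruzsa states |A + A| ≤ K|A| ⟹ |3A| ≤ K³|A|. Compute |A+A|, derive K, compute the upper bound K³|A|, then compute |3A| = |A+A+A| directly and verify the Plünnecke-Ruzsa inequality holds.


|A| = 4.
Step 1: Compute A + A by enumerating all 16 pairs.
A + A = {-2, -1, 0, 1, 2, 4, 6, 7, 9, 14}, so |A + A| = 10.
Step 2: Doubling constant K = |A + A|/|A| = 10/4 = 10/4 ≈ 2.5000.
Step 3: Plünnecke-Ruzsa gives |3A| ≤ K³·|A| = (2.5000)³ · 4 ≈ 62.5000.
Step 4: Compute 3A = A + A + A directly by enumerating all triples (a,b,c) ∈ A³; |3A| = 18.
Step 5: Check 18 ≤ 62.5000? Yes ✓.

K = 10/4, Plünnecke-Ruzsa bound K³|A| ≈ 62.5000, |3A| = 18, inequality holds.


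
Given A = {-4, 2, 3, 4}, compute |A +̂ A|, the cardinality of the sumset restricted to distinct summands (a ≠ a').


Restricted sumset: A +̂ A = {a + a' : a ∈ A, a' ∈ A, a ≠ a'}.
Equivalently, take A + A and drop any sum 2a that is achievable ONLY as a + a for a ∈ A (i.e. sums representable only with equal summands).
Enumerate pairs (a, a') with a < a' (symmetric, so each unordered pair gives one sum; this covers all a ≠ a'):
  -4 + 2 = -2
  -4 + 3 = -1
  -4 + 4 = 0
  2 + 3 = 5
  2 + 4 = 6
  3 + 4 = 7
Collected distinct sums: {-2, -1, 0, 5, 6, 7}
|A +̂ A| = 6
(Reference bound: |A +̂ A| ≥ 2|A| - 3 for |A| ≥ 2, with |A| = 4 giving ≥ 5.)

|A +̂ A| = 6


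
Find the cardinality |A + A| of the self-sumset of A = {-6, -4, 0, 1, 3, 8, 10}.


A + A = {a + a' : a, a' ∈ A}; |A| = 7.
General bounds: 2|A| - 1 ≤ |A + A| ≤ |A|(|A|+1)/2, i.e. 13 ≤ |A + A| ≤ 28.
Lower bound 2|A|-1 is attained iff A is an arithmetic progression.
Enumerate sums a + a' for a ≤ a' (symmetric, so this suffices):
a = -6: -6+-6=-12, -6+-4=-10, -6+0=-6, -6+1=-5, -6+3=-3, -6+8=2, -6+10=4
a = -4: -4+-4=-8, -4+0=-4, -4+1=-3, -4+3=-1, -4+8=4, -4+10=6
a = 0: 0+0=0, 0+1=1, 0+3=3, 0+8=8, 0+10=10
a = 1: 1+1=2, 1+3=4, 1+8=9, 1+10=11
a = 3: 3+3=6, 3+8=11, 3+10=13
a = 8: 8+8=16, 8+10=18
a = 10: 10+10=20
Distinct sums: {-12, -10, -8, -6, -5, -4, -3, -1, 0, 1, 2, 3, 4, 6, 8, 9, 10, 11, 13, 16, 18, 20}
|A + A| = 22

|A + A| = 22


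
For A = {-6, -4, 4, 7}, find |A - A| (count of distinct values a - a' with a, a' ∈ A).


A - A = {a - a' : a, a' ∈ A}; |A| = 4.
Bounds: 2|A|-1 ≤ |A - A| ≤ |A|² - |A| + 1, i.e. 7 ≤ |A - A| ≤ 13.
Note: 0 ∈ A - A always (from a - a). The set is symmetric: if d ∈ A - A then -d ∈ A - A.
Enumerate nonzero differences d = a - a' with a > a' (then include -d):
Positive differences: {2, 3, 8, 10, 11, 13}
Full difference set: {0} ∪ (positive diffs) ∪ (negative diffs).
|A - A| = 1 + 2·6 = 13 (matches direct enumeration: 13).

|A - A| = 13


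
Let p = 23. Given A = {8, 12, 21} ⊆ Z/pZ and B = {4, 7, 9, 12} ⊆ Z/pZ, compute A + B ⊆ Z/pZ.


Work in Z/23Z: reduce every sum a + b modulo 23.
Enumerate all 12 pairs:
a = 8: 8+4=12, 8+7=15, 8+9=17, 8+12=20
a = 12: 12+4=16, 12+7=19, 12+9=21, 12+12=1
a = 21: 21+4=2, 21+7=5, 21+9=7, 21+12=10
Distinct residues collected: {1, 2, 5, 7, 10, 12, 15, 16, 17, 19, 20, 21}
|A + B| = 12 (out of 23 total residues).

A + B = {1, 2, 5, 7, 10, 12, 15, 16, 17, 19, 20, 21}


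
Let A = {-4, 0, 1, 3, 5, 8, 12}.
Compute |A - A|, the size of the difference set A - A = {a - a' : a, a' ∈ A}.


A - A = {a - a' : a, a' ∈ A}; |A| = 7.
Bounds: 2|A|-1 ≤ |A - A| ≤ |A|² - |A| + 1, i.e. 13 ≤ |A - A| ≤ 43.
Note: 0 ∈ A - A always (from a - a). The set is symmetric: if d ∈ A - A then -d ∈ A - A.
Enumerate nonzero differences d = a - a' with a > a' (then include -d):
Positive differences: {1, 2, 3, 4, 5, 7, 8, 9, 11, 12, 16}
Full difference set: {0} ∪ (positive diffs) ∪ (negative diffs).
|A - A| = 1 + 2·11 = 23 (matches direct enumeration: 23).

|A - A| = 23


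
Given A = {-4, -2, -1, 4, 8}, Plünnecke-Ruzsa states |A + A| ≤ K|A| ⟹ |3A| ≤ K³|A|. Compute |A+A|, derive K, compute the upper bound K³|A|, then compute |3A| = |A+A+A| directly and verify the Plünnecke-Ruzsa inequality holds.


|A| = 5.
Step 1: Compute A + A by enumerating all 25 pairs.
A + A = {-8, -6, -5, -4, -3, -2, 0, 2, 3, 4, 6, 7, 8, 12, 16}, so |A + A| = 15.
Step 2: Doubling constant K = |A + A|/|A| = 15/5 = 15/5 ≈ 3.0000.
Step 3: Plünnecke-Ruzsa gives |3A| ≤ K³·|A| = (3.0000)³ · 5 ≈ 135.0000.
Step 4: Compute 3A = A + A + A directly by enumerating all triples (a,b,c) ∈ A³; |3A| = 28.
Step 5: Check 28 ≤ 135.0000? Yes ✓.

K = 15/5, Plünnecke-Ruzsa bound K³|A| ≈ 135.0000, |3A| = 28, inequality holds.


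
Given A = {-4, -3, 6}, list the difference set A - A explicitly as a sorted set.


A - A = {a - a' : a, a' ∈ A}.
Compute a - a' for each ordered pair (a, a'):
a = -4: -4--4=0, -4--3=-1, -4-6=-10
a = -3: -3--4=1, -3--3=0, -3-6=-9
a = 6: 6--4=10, 6--3=9, 6-6=0
Collecting distinct values (and noting 0 appears from a-a):
A - A = {-10, -9, -1, 0, 1, 9, 10}
|A - A| = 7

A - A = {-10, -9, -1, 0, 1, 9, 10}


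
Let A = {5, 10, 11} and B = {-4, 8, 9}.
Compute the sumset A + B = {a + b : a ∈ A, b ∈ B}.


A + B = {a + b : a ∈ A, b ∈ B}.
Enumerate all |A|·|B| = 3·3 = 9 pairs (a, b) and collect distinct sums.
a = 5: 5+-4=1, 5+8=13, 5+9=14
a = 10: 10+-4=6, 10+8=18, 10+9=19
a = 11: 11+-4=7, 11+8=19, 11+9=20
Collecting distinct sums: A + B = {1, 6, 7, 13, 14, 18, 19, 20}
|A + B| = 8

A + B = {1, 6, 7, 13, 14, 18, 19, 20}


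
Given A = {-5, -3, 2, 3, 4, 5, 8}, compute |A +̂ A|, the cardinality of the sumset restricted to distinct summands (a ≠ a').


Restricted sumset: A +̂ A = {a + a' : a ∈ A, a' ∈ A, a ≠ a'}.
Equivalently, take A + A and drop any sum 2a that is achievable ONLY as a + a for a ∈ A (i.e. sums representable only with equal summands).
Enumerate pairs (a, a') with a < a' (symmetric, so each unordered pair gives one sum; this covers all a ≠ a'):
  -5 + -3 = -8
  -5 + 2 = -3
  -5 + 3 = -2
  -5 + 4 = -1
  -5 + 5 = 0
  -5 + 8 = 3
  -3 + 2 = -1
  -3 + 3 = 0
  -3 + 4 = 1
  -3 + 5 = 2
  -3 + 8 = 5
  2 + 3 = 5
  2 + 4 = 6
  2 + 5 = 7
  2 + 8 = 10
  3 + 4 = 7
  3 + 5 = 8
  3 + 8 = 11
  4 + 5 = 9
  4 + 8 = 12
  5 + 8 = 13
Collected distinct sums: {-8, -3, -2, -1, 0, 1, 2, 3, 5, 6, 7, 8, 9, 10, 11, 12, 13}
|A +̂ A| = 17
(Reference bound: |A +̂ A| ≥ 2|A| - 3 for |A| ≥ 2, with |A| = 7 giving ≥ 11.)

|A +̂ A| = 17


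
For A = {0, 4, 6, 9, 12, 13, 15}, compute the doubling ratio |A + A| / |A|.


|A| = 7.
Compute A + A by enumerating all 49 pairs.
A + A = {0, 4, 6, 8, 9, 10, 12, 13, 15, 16, 17, 18, 19, 21, 22, 24, 25, 26, 27, 28, 30}, so |A + A| = 21.
K = |A + A| / |A| = 21/7 = 3/1 ≈ 3.0000.
Reference: AP of size 7 gives K = 13/7 ≈ 1.8571; a fully generic set of size 7 gives K ≈ 4.0000.

|A| = 7, |A + A| = 21, K = 21/7 = 3/1.


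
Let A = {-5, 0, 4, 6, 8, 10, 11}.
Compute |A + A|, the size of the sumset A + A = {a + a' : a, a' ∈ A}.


A + A = {a + a' : a, a' ∈ A}; |A| = 7.
General bounds: 2|A| - 1 ≤ |A + A| ≤ |A|(|A|+1)/2, i.e. 13 ≤ |A + A| ≤ 28.
Lower bound 2|A|-1 is attained iff A is an arithmetic progression.
Enumerate sums a + a' for a ≤ a' (symmetric, so this suffices):
a = -5: -5+-5=-10, -5+0=-5, -5+4=-1, -5+6=1, -5+8=3, -5+10=5, -5+11=6
a = 0: 0+0=0, 0+4=4, 0+6=6, 0+8=8, 0+10=10, 0+11=11
a = 4: 4+4=8, 4+6=10, 4+8=12, 4+10=14, 4+11=15
a = 6: 6+6=12, 6+8=14, 6+10=16, 6+11=17
a = 8: 8+8=16, 8+10=18, 8+11=19
a = 10: 10+10=20, 10+11=21
a = 11: 11+11=22
Distinct sums: {-10, -5, -1, 0, 1, 3, 4, 5, 6, 8, 10, 11, 12, 14, 15, 16, 17, 18, 19, 20, 21, 22}
|A + A| = 22

|A + A| = 22


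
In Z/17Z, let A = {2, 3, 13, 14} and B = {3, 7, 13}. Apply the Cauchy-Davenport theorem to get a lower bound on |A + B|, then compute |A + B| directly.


Cauchy-Davenport: |A + B| ≥ min(p, |A| + |B| - 1) for A, B nonempty in Z/pZ.
|A| = 4, |B| = 3, p = 17.
CD lower bound = min(17, 4 + 3 - 1) = min(17, 6) = 6.
Compute A + B mod 17 directly:
a = 2: 2+3=5, 2+7=9, 2+13=15
a = 3: 3+3=6, 3+7=10, 3+13=16
a = 13: 13+3=16, 13+7=3, 13+13=9
a = 14: 14+3=0, 14+7=4, 14+13=10
A + B = {0, 3, 4, 5, 6, 9, 10, 15, 16}, so |A + B| = 9.
Verify: 9 ≥ 6? Yes ✓.

CD lower bound = 6, actual |A + B| = 9.


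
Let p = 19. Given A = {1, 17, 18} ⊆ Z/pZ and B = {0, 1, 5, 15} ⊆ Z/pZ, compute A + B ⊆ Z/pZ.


Work in Z/19Z: reduce every sum a + b modulo 19.
Enumerate all 12 pairs:
a = 1: 1+0=1, 1+1=2, 1+5=6, 1+15=16
a = 17: 17+0=17, 17+1=18, 17+5=3, 17+15=13
a = 18: 18+0=18, 18+1=0, 18+5=4, 18+15=14
Distinct residues collected: {0, 1, 2, 3, 4, 6, 13, 14, 16, 17, 18}
|A + B| = 11 (out of 19 total residues).

A + B = {0, 1, 2, 3, 4, 6, 13, 14, 16, 17, 18}


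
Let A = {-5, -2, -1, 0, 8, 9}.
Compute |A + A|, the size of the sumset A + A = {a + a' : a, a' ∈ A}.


A + A = {a + a' : a, a' ∈ A}; |A| = 6.
General bounds: 2|A| - 1 ≤ |A + A| ≤ |A|(|A|+1)/2, i.e. 11 ≤ |A + A| ≤ 21.
Lower bound 2|A|-1 is attained iff A is an arithmetic progression.
Enumerate sums a + a' for a ≤ a' (symmetric, so this suffices):
a = -5: -5+-5=-10, -5+-2=-7, -5+-1=-6, -5+0=-5, -5+8=3, -5+9=4
a = -2: -2+-2=-4, -2+-1=-3, -2+0=-2, -2+8=6, -2+9=7
a = -1: -1+-1=-2, -1+0=-1, -1+8=7, -1+9=8
a = 0: 0+0=0, 0+8=8, 0+9=9
a = 8: 8+8=16, 8+9=17
a = 9: 9+9=18
Distinct sums: {-10, -7, -6, -5, -4, -3, -2, -1, 0, 3, 4, 6, 7, 8, 9, 16, 17, 18}
|A + A| = 18

|A + A| = 18


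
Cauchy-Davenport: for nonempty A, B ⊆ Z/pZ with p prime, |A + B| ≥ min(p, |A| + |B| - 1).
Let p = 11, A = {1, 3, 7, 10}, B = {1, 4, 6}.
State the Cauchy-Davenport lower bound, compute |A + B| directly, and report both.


Cauchy-Davenport: |A + B| ≥ min(p, |A| + |B| - 1) for A, B nonempty in Z/pZ.
|A| = 4, |B| = 3, p = 11.
CD lower bound = min(11, 4 + 3 - 1) = min(11, 6) = 6.
Compute A + B mod 11 directly:
a = 1: 1+1=2, 1+4=5, 1+6=7
a = 3: 3+1=4, 3+4=7, 3+6=9
a = 7: 7+1=8, 7+4=0, 7+6=2
a = 10: 10+1=0, 10+4=3, 10+6=5
A + B = {0, 2, 3, 4, 5, 7, 8, 9}, so |A + B| = 8.
Verify: 8 ≥ 6? Yes ✓.

CD lower bound = 6, actual |A + B| = 8.


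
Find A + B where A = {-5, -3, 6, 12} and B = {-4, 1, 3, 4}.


A + B = {a + b : a ∈ A, b ∈ B}.
Enumerate all |A|·|B| = 4·4 = 16 pairs (a, b) and collect distinct sums.
a = -5: -5+-4=-9, -5+1=-4, -5+3=-2, -5+4=-1
a = -3: -3+-4=-7, -3+1=-2, -3+3=0, -3+4=1
a = 6: 6+-4=2, 6+1=7, 6+3=9, 6+4=10
a = 12: 12+-4=8, 12+1=13, 12+3=15, 12+4=16
Collecting distinct sums: A + B = {-9, -7, -4, -2, -1, 0, 1, 2, 7, 8, 9, 10, 13, 15, 16}
|A + B| = 15

A + B = {-9, -7, -4, -2, -1, 0, 1, 2, 7, 8, 9, 10, 13, 15, 16}


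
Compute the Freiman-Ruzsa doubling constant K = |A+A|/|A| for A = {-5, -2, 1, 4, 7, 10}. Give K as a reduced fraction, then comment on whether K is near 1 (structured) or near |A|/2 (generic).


|A| = 6.
Compute A + A by enumerating all 36 pairs.
A + A = {-10, -7, -4, -1, 2, 5, 8, 11, 14, 17, 20}, so |A + A| = 11.
K = |A + A| / |A| = 11/6 (already in lowest terms) ≈ 1.8333.
Reference: AP of size 6 gives K = 11/6 ≈ 1.8333; a fully generic set of size 6 gives K ≈ 3.5000.

|A| = 6, |A + A| = 11, K = 11/6.


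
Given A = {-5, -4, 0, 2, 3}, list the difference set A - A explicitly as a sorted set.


A - A = {a - a' : a, a' ∈ A}.
Compute a - a' for each ordered pair (a, a'):
a = -5: -5--5=0, -5--4=-1, -5-0=-5, -5-2=-7, -5-3=-8
a = -4: -4--5=1, -4--4=0, -4-0=-4, -4-2=-6, -4-3=-7
a = 0: 0--5=5, 0--4=4, 0-0=0, 0-2=-2, 0-3=-3
a = 2: 2--5=7, 2--4=6, 2-0=2, 2-2=0, 2-3=-1
a = 3: 3--5=8, 3--4=7, 3-0=3, 3-2=1, 3-3=0
Collecting distinct values (and noting 0 appears from a-a):
A - A = {-8, -7, -6, -5, -4, -3, -2, -1, 0, 1, 2, 3, 4, 5, 6, 7, 8}
|A - A| = 17

A - A = {-8, -7, -6, -5, -4, -3, -2, -1, 0, 1, 2, 3, 4, 5, 6, 7, 8}


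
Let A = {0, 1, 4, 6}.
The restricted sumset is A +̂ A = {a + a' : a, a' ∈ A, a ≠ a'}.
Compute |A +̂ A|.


Restricted sumset: A +̂ A = {a + a' : a ∈ A, a' ∈ A, a ≠ a'}.
Equivalently, take A + A and drop any sum 2a that is achievable ONLY as a + a for a ∈ A (i.e. sums representable only with equal summands).
Enumerate pairs (a, a') with a < a' (symmetric, so each unordered pair gives one sum; this covers all a ≠ a'):
  0 + 1 = 1
  0 + 4 = 4
  0 + 6 = 6
  1 + 4 = 5
  1 + 6 = 7
  4 + 6 = 10
Collected distinct sums: {1, 4, 5, 6, 7, 10}
|A +̂ A| = 6
(Reference bound: |A +̂ A| ≥ 2|A| - 3 for |A| ≥ 2, with |A| = 4 giving ≥ 5.)

|A +̂ A| = 6


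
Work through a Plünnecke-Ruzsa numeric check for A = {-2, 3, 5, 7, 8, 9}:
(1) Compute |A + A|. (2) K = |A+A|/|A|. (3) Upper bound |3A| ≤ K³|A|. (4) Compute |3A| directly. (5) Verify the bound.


|A| = 6.
Step 1: Compute A + A by enumerating all 36 pairs.
A + A = {-4, 1, 3, 5, 6, 7, 8, 10, 11, 12, 13, 14, 15, 16, 17, 18}, so |A + A| = 16.
Step 2: Doubling constant K = |A + A|/|A| = 16/6 = 16/6 ≈ 2.6667.
Step 3: Plünnecke-Ruzsa gives |3A| ≤ K³·|A| = (2.6667)³ · 6 ≈ 113.7778.
Step 4: Compute 3A = A + A + A directly by enumerating all triples (a,b,c) ∈ A³; |3A| = 27.
Step 5: Check 27 ≤ 113.7778? Yes ✓.

K = 16/6, Plünnecke-Ruzsa bound K³|A| ≈ 113.7778, |3A| = 27, inequality holds.


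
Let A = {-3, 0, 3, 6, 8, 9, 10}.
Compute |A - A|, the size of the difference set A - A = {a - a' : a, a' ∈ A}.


A - A = {a - a' : a, a' ∈ A}; |A| = 7.
Bounds: 2|A|-1 ≤ |A - A| ≤ |A|² - |A| + 1, i.e. 13 ≤ |A - A| ≤ 43.
Note: 0 ∈ A - A always (from a - a). The set is symmetric: if d ∈ A - A then -d ∈ A - A.
Enumerate nonzero differences d = a - a' with a > a' (then include -d):
Positive differences: {1, 2, 3, 4, 5, 6, 7, 8, 9, 10, 11, 12, 13}
Full difference set: {0} ∪ (positive diffs) ∪ (negative diffs).
|A - A| = 1 + 2·13 = 27 (matches direct enumeration: 27).

|A - A| = 27


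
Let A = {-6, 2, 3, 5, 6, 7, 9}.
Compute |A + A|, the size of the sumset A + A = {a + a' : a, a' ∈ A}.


A + A = {a + a' : a, a' ∈ A}; |A| = 7.
General bounds: 2|A| - 1 ≤ |A + A| ≤ |A|(|A|+1)/2, i.e. 13 ≤ |A + A| ≤ 28.
Lower bound 2|A|-1 is attained iff A is an arithmetic progression.
Enumerate sums a + a' for a ≤ a' (symmetric, so this suffices):
a = -6: -6+-6=-12, -6+2=-4, -6+3=-3, -6+5=-1, -6+6=0, -6+7=1, -6+9=3
a = 2: 2+2=4, 2+3=5, 2+5=7, 2+6=8, 2+7=9, 2+9=11
a = 3: 3+3=6, 3+5=8, 3+6=9, 3+7=10, 3+9=12
a = 5: 5+5=10, 5+6=11, 5+7=12, 5+9=14
a = 6: 6+6=12, 6+7=13, 6+9=15
a = 7: 7+7=14, 7+9=16
a = 9: 9+9=18
Distinct sums: {-12, -4, -3, -1, 0, 1, 3, 4, 5, 6, 7, 8, 9, 10, 11, 12, 13, 14, 15, 16, 18}
|A + A| = 21

|A + A| = 21


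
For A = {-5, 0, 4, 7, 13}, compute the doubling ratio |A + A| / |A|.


|A| = 5.
Compute A + A by enumerating all 25 pairs.
A + A = {-10, -5, -1, 0, 2, 4, 7, 8, 11, 13, 14, 17, 20, 26}, so |A + A| = 14.
K = |A + A| / |A| = 14/5 (already in lowest terms) ≈ 2.8000.
Reference: AP of size 5 gives K = 9/5 ≈ 1.8000; a fully generic set of size 5 gives K ≈ 3.0000.

|A| = 5, |A + A| = 14, K = 14/5.


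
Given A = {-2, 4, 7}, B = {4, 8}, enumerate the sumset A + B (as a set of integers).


A + B = {a + b : a ∈ A, b ∈ B}.
Enumerate all |A|·|B| = 3·2 = 6 pairs (a, b) and collect distinct sums.
a = -2: -2+4=2, -2+8=6
a = 4: 4+4=8, 4+8=12
a = 7: 7+4=11, 7+8=15
Collecting distinct sums: A + B = {2, 6, 8, 11, 12, 15}
|A + B| = 6

A + B = {2, 6, 8, 11, 12, 15}


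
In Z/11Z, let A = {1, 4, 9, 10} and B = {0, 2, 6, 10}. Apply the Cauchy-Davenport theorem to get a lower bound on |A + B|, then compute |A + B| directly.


Cauchy-Davenport: |A + B| ≥ min(p, |A| + |B| - 1) for A, B nonempty in Z/pZ.
|A| = 4, |B| = 4, p = 11.
CD lower bound = min(11, 4 + 4 - 1) = min(11, 7) = 7.
Compute A + B mod 11 directly:
a = 1: 1+0=1, 1+2=3, 1+6=7, 1+10=0
a = 4: 4+0=4, 4+2=6, 4+6=10, 4+10=3
a = 9: 9+0=9, 9+2=0, 9+6=4, 9+10=8
a = 10: 10+0=10, 10+2=1, 10+6=5, 10+10=9
A + B = {0, 1, 3, 4, 5, 6, 7, 8, 9, 10}, so |A + B| = 10.
Verify: 10 ≥ 7? Yes ✓.

CD lower bound = 7, actual |A + B| = 10.


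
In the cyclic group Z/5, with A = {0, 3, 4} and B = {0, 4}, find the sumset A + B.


Work in Z/5Z: reduce every sum a + b modulo 5.
Enumerate all 6 pairs:
a = 0: 0+0=0, 0+4=4
a = 3: 3+0=3, 3+4=2
a = 4: 4+0=4, 4+4=3
Distinct residues collected: {0, 2, 3, 4}
|A + B| = 4 (out of 5 total residues).

A + B = {0, 2, 3, 4}


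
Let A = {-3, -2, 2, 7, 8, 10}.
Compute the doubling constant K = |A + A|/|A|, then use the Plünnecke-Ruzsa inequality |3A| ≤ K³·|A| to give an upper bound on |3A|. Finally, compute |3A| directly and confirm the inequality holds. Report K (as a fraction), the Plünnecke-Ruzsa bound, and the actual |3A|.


|A| = 6.
Step 1: Compute A + A by enumerating all 36 pairs.
A + A = {-6, -5, -4, -1, 0, 4, 5, 6, 7, 8, 9, 10, 12, 14, 15, 16, 17, 18, 20}, so |A + A| = 19.
Step 2: Doubling constant K = |A + A|/|A| = 19/6 = 19/6 ≈ 3.1667.
Step 3: Plünnecke-Ruzsa gives |3A| ≤ K³·|A| = (3.1667)³ · 6 ≈ 190.5278.
Step 4: Compute 3A = A + A + A directly by enumerating all triples (a,b,c) ∈ A³; |3A| = 36.
Step 5: Check 36 ≤ 190.5278? Yes ✓.

K = 19/6, Plünnecke-Ruzsa bound K³|A| ≈ 190.5278, |3A| = 36, inequality holds.


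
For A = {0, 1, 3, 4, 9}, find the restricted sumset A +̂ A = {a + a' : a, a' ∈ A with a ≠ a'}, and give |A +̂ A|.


Restricted sumset: A +̂ A = {a + a' : a ∈ A, a' ∈ A, a ≠ a'}.
Equivalently, take A + A and drop any sum 2a that is achievable ONLY as a + a for a ∈ A (i.e. sums representable only with equal summands).
Enumerate pairs (a, a') with a < a' (symmetric, so each unordered pair gives one sum; this covers all a ≠ a'):
  0 + 1 = 1
  0 + 3 = 3
  0 + 4 = 4
  0 + 9 = 9
  1 + 3 = 4
  1 + 4 = 5
  1 + 9 = 10
  3 + 4 = 7
  3 + 9 = 12
  4 + 9 = 13
Collected distinct sums: {1, 3, 4, 5, 7, 9, 10, 12, 13}
|A +̂ A| = 9
(Reference bound: |A +̂ A| ≥ 2|A| - 3 for |A| ≥ 2, with |A| = 5 giving ≥ 7.)

|A +̂ A| = 9


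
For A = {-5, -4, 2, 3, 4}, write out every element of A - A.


A - A = {a - a' : a, a' ∈ A}.
Compute a - a' for each ordered pair (a, a'):
a = -5: -5--5=0, -5--4=-1, -5-2=-7, -5-3=-8, -5-4=-9
a = -4: -4--5=1, -4--4=0, -4-2=-6, -4-3=-7, -4-4=-8
a = 2: 2--5=7, 2--4=6, 2-2=0, 2-3=-1, 2-4=-2
a = 3: 3--5=8, 3--4=7, 3-2=1, 3-3=0, 3-4=-1
a = 4: 4--5=9, 4--4=8, 4-2=2, 4-3=1, 4-4=0
Collecting distinct values (and noting 0 appears from a-a):
A - A = {-9, -8, -7, -6, -2, -1, 0, 1, 2, 6, 7, 8, 9}
|A - A| = 13

A - A = {-9, -8, -7, -6, -2, -1, 0, 1, 2, 6, 7, 8, 9}


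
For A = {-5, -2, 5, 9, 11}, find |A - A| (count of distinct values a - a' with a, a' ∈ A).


A - A = {a - a' : a, a' ∈ A}; |A| = 5.
Bounds: 2|A|-1 ≤ |A - A| ≤ |A|² - |A| + 1, i.e. 9 ≤ |A - A| ≤ 21.
Note: 0 ∈ A - A always (from a - a). The set is symmetric: if d ∈ A - A then -d ∈ A - A.
Enumerate nonzero differences d = a - a' with a > a' (then include -d):
Positive differences: {2, 3, 4, 6, 7, 10, 11, 13, 14, 16}
Full difference set: {0} ∪ (positive diffs) ∪ (negative diffs).
|A - A| = 1 + 2·10 = 21 (matches direct enumeration: 21).

|A - A| = 21


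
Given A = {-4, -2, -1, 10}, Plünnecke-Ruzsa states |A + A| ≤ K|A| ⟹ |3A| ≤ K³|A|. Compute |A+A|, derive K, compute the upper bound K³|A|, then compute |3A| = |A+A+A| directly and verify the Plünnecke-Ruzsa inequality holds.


|A| = 4.
Step 1: Compute A + A by enumerating all 16 pairs.
A + A = {-8, -6, -5, -4, -3, -2, 6, 8, 9, 20}, so |A + A| = 10.
Step 2: Doubling constant K = |A + A|/|A| = 10/4 = 10/4 ≈ 2.5000.
Step 3: Plünnecke-Ruzsa gives |3A| ≤ K³·|A| = (2.5000)³ · 4 ≈ 62.5000.
Step 4: Compute 3A = A + A + A directly by enumerating all triples (a,b,c) ∈ A³; |3A| = 19.
Step 5: Check 19 ≤ 62.5000? Yes ✓.

K = 10/4, Plünnecke-Ruzsa bound K³|A| ≈ 62.5000, |3A| = 19, inequality holds.


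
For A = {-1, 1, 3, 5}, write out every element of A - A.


A - A = {a - a' : a, a' ∈ A}.
Compute a - a' for each ordered pair (a, a'):
a = -1: -1--1=0, -1-1=-2, -1-3=-4, -1-5=-6
a = 1: 1--1=2, 1-1=0, 1-3=-2, 1-5=-4
a = 3: 3--1=4, 3-1=2, 3-3=0, 3-5=-2
a = 5: 5--1=6, 5-1=4, 5-3=2, 5-5=0
Collecting distinct values (and noting 0 appears from a-a):
A - A = {-6, -4, -2, 0, 2, 4, 6}
|A - A| = 7

A - A = {-6, -4, -2, 0, 2, 4, 6}
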